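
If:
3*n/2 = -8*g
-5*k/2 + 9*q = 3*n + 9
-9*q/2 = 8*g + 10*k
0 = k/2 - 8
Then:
No Solution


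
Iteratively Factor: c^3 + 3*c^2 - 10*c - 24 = (c + 2)*(c^2 + c - 12) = (c - 3)*(c + 2)*(c + 4)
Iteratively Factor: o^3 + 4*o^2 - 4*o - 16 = (o - 2)*(o^2 + 6*o + 8) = (o - 2)*(o + 4)*(o + 2)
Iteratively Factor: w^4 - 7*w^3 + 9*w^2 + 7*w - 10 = (w - 5)*(w^3 - 2*w^2 - w + 2) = (w - 5)*(w + 1)*(w^2 - 3*w + 2) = (w - 5)*(w - 1)*(w + 1)*(w - 2)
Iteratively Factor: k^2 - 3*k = (k - 3)*(k)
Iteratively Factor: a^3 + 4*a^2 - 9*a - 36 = (a - 3)*(a^2 + 7*a + 12) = (a - 3)*(a + 3)*(a + 4)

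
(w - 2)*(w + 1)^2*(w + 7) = w^4 + 7*w^3 - 3*w^2 - 23*w - 14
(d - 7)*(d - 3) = d^2 - 10*d + 21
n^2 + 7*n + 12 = (n + 3)*(n + 4)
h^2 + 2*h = h*(h + 2)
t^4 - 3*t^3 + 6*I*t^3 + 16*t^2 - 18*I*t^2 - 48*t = t*(t - 3)*(t - 2*I)*(t + 8*I)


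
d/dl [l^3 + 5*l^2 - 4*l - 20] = 3*l^2 + 10*l - 4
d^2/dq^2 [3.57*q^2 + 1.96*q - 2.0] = 7.14000000000000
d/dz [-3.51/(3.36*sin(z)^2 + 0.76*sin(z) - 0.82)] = (23.5872*sin(z) + 2.6676)*cos(z)/(3.36*sin(z)^2 + 0.76*sin(z) - 0.82)^2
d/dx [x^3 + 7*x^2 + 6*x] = 3*x^2 + 14*x + 6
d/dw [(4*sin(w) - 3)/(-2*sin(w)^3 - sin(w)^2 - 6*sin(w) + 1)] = 2*(8*sin(w)^3 - 7*sin(w)^2 - 3*sin(w) - 7)*cos(w)/(2*sin(w)^3 + sin(w)^2 + 6*sin(w) - 1)^2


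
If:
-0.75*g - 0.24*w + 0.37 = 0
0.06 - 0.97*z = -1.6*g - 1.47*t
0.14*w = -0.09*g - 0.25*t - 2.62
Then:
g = 0.266242143112014*z + 4.56034364449812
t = 0.370076578925699*z - 5.00445566748095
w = -0.832006697225043*z - 12.70940722239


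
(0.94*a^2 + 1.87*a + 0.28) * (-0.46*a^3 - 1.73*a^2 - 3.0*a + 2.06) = -0.4324*a^5 - 2.4864*a^4 - 6.1839*a^3 - 4.158*a^2 + 3.0122*a + 0.5768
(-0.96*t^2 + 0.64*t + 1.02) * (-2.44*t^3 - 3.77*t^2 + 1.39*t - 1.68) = 2.3424*t^5 + 2.0576*t^4 - 6.236*t^3 - 1.343*t^2 + 0.3426*t - 1.7136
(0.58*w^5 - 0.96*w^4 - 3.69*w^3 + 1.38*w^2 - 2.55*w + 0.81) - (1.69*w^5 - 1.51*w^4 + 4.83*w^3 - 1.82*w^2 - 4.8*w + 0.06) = -1.11*w^5 + 0.55*w^4 - 8.52*w^3 + 3.2*w^2 + 2.25*w + 0.75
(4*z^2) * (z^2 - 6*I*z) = 4*z^4 - 24*I*z^3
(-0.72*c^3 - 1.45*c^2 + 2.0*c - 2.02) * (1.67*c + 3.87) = -1.2024*c^4 - 5.2079*c^3 - 2.2715*c^2 + 4.3666*c - 7.8174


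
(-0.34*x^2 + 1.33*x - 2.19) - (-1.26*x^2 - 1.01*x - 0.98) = 0.92*x^2 + 2.34*x - 1.21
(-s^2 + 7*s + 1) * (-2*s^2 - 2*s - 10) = 2*s^4 - 12*s^3 - 6*s^2 - 72*s - 10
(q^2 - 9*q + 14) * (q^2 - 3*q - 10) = q^4 - 12*q^3 + 31*q^2 + 48*q - 140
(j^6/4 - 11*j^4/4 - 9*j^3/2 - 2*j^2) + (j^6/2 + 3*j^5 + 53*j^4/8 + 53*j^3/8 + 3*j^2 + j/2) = 3*j^6/4 + 3*j^5 + 31*j^4/8 + 17*j^3/8 + j^2 + j/2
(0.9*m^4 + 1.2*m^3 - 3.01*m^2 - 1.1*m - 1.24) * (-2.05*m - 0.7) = -1.845*m^5 - 3.09*m^4 + 5.3305*m^3 + 4.362*m^2 + 3.312*m + 0.868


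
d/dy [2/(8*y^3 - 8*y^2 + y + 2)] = 2*(-24*y^2 + 16*y - 1)/(8*y^3 - 8*y^2 + y + 2)^2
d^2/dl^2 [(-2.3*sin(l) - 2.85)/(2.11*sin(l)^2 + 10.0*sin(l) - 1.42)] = (10.23983*sin(l)^5 + 2.22394000000003*sin(l)^4 + 201.2729*sin(l)^3 + 275.68577*sin(l)^2 - 357.04984*sin(l) - 652.39834)/(2.11*sin(l)^2 + 10.0*sin(l) - 1.42)^3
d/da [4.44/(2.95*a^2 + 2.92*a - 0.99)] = (-26.196*a - 12.9648)/(2.95*a^2 + 2.92*a - 0.99)^2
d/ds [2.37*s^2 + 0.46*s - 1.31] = 4.74*s + 0.46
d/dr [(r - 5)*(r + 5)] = 2*r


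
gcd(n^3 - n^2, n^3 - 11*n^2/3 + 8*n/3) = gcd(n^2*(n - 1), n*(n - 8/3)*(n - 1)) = n^2 - n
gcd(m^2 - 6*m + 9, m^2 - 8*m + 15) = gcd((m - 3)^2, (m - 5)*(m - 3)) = m - 3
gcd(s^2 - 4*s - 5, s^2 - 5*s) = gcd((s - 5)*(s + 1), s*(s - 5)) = s - 5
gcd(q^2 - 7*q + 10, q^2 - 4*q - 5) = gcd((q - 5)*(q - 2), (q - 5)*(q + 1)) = q - 5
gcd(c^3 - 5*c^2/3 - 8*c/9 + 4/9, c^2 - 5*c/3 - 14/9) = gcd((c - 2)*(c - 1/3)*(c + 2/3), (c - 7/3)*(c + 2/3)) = c + 2/3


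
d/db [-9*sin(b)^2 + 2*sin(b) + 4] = 2*(1 - 9*sin(b))*cos(b)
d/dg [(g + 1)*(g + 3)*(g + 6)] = 3*g^2 + 20*g + 27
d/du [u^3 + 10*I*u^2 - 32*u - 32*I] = 3*u^2 + 20*I*u - 32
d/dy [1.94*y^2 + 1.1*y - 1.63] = 3.88*y + 1.1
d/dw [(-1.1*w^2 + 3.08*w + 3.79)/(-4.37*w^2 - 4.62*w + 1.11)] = (18.5416*w^2 + 30.6826*w + 20.9286)/(19.0969*w^4 + 40.3788*w^3 + 11.643*w^2 - 10.2564*w + 1.2321)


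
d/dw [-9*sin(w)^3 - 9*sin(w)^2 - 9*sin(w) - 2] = 9*(-2*sin(w) + 3*cos(w)^2 - 4)*cos(w)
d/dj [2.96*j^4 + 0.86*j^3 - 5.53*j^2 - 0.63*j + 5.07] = 11.84*j^3 + 2.58*j^2 - 11.06*j - 0.63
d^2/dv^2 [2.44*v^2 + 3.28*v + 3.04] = 4.88000000000000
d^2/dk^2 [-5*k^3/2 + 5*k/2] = -15*k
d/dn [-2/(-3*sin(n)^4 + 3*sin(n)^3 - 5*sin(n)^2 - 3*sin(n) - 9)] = 2*(-12*sin(n)^3 + 9*sin(n)^2 - 10*sin(n) - 3)*cos(n)/(3*sin(n)^4 - 3*sin(n)^3 + 5*sin(n)^2 + 3*sin(n) + 9)^2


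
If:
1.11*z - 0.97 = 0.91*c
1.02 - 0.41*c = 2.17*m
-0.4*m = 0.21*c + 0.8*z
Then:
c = -1.12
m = 0.68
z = -0.05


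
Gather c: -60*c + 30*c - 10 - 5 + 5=-30*c - 10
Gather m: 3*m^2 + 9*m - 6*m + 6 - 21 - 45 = 3*m^2 + 3*m - 60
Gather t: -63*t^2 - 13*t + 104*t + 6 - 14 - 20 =-63*t^2 + 91*t - 28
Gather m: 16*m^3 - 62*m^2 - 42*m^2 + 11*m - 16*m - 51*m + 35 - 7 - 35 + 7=16*m^3 - 104*m^2 - 56*m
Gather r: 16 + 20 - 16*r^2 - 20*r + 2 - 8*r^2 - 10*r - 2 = -24*r^2 - 30*r + 36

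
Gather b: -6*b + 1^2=1 - 6*b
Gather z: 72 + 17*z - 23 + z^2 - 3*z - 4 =z^2 + 14*z + 45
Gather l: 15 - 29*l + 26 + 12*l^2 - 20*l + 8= 12*l^2 - 49*l + 49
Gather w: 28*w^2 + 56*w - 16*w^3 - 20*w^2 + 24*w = -16*w^3 + 8*w^2 + 80*w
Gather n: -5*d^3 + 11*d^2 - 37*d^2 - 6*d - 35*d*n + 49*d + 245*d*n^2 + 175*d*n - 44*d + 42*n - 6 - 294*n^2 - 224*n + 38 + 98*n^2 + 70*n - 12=-5*d^3 - 26*d^2 - d + n^2*(245*d - 196) + n*(140*d - 112) + 20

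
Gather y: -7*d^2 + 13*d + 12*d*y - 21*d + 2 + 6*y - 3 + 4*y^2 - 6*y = -7*d^2 + 12*d*y - 8*d + 4*y^2 - 1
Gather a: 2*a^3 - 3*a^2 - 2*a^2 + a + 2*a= 2*a^3 - 5*a^2 + 3*a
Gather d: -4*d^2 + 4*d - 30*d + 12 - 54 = -4*d^2 - 26*d - 42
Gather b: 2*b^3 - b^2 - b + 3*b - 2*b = 2*b^3 - b^2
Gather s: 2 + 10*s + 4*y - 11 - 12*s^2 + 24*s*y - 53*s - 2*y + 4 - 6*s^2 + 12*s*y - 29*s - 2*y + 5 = -18*s^2 + s*(36*y - 72)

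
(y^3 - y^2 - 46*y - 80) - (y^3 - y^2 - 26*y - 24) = -20*y - 56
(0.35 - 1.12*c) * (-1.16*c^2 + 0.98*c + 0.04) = 1.2992*c^3 - 1.5036*c^2 + 0.2982*c + 0.014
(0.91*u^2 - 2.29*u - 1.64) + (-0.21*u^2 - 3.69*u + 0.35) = 0.7*u^2 - 5.98*u - 1.29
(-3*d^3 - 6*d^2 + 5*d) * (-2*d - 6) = 6*d^4 + 30*d^3 + 26*d^2 - 30*d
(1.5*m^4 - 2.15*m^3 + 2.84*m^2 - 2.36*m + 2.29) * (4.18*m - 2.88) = 6.27*m^5 - 13.307*m^4 + 18.0632*m^3 - 18.044*m^2 + 16.369*m - 6.5952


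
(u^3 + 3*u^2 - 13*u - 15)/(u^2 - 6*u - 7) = (u^2 + 2*u - 15)/(u - 7)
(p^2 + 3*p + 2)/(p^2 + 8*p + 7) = (p + 2)/(p + 7)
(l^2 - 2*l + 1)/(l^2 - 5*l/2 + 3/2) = 2*(l - 1)/(2*l - 3)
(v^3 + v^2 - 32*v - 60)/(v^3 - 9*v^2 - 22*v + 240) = (v + 2)/(v - 8)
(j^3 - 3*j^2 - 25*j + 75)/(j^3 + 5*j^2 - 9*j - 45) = (j - 5)/(j + 3)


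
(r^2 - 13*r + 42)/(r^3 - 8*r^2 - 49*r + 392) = (r - 6)/(r^2 - r - 56)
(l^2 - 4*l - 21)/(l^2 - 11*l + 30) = (l^2 - 4*l - 21)/(l^2 - 11*l + 30)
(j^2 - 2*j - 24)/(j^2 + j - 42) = (j + 4)/(j + 7)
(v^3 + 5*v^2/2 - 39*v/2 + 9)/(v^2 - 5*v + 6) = (v^2 + 11*v/2 - 3)/(v - 2)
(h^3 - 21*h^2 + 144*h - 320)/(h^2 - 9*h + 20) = (h^2 - 16*h + 64)/(h - 4)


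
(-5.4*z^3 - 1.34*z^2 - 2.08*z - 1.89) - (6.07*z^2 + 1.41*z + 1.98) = -5.4*z^3 - 7.41*z^2 - 3.49*z - 3.87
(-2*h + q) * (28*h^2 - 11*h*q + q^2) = -56*h^3 + 50*h^2*q - 13*h*q^2 + q^3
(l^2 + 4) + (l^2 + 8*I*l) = 2*l^2 + 8*I*l + 4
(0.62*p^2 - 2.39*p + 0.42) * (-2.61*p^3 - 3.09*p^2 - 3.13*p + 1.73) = -1.6182*p^5 + 4.3221*p^4 + 4.3483*p^3 + 7.2555*p^2 - 5.4493*p + 0.7266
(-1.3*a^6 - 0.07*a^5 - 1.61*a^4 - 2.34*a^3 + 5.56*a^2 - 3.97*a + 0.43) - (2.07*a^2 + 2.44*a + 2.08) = -1.3*a^6 - 0.07*a^5 - 1.61*a^4 - 2.34*a^3 + 3.49*a^2 - 6.41*a - 1.65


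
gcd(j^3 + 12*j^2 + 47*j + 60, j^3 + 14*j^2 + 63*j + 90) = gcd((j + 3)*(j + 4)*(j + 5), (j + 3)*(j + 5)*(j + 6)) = j^2 + 8*j + 15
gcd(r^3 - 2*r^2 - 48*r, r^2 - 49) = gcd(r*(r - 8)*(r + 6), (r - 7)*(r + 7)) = 1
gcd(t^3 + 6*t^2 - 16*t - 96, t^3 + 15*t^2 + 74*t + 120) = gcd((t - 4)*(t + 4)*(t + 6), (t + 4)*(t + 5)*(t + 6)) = t^2 + 10*t + 24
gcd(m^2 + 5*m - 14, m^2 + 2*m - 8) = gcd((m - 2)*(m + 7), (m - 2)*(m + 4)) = m - 2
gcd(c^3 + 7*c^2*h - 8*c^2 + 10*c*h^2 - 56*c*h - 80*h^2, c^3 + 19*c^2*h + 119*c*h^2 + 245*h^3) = c + 5*h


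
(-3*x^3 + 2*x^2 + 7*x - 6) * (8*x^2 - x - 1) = -24*x^5 + 19*x^4 + 57*x^3 - 57*x^2 - x + 6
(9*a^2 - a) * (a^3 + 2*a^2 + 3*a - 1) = 9*a^5 + 17*a^4 + 25*a^3 - 12*a^2 + a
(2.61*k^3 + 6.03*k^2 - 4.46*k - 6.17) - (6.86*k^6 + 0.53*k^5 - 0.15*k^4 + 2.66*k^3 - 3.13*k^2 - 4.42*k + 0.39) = -6.86*k^6 - 0.53*k^5 + 0.15*k^4 - 0.0500000000000003*k^3 + 9.16*k^2 - 0.04*k - 6.56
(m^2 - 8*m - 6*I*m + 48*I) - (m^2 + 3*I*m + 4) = -8*m - 9*I*m - 4 + 48*I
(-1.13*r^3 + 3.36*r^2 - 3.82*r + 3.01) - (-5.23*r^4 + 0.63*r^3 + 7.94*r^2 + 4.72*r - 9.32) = 5.23*r^4 - 1.76*r^3 - 4.58*r^2 - 8.54*r + 12.33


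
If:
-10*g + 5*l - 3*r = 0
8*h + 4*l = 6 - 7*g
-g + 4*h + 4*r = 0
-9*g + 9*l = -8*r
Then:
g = 402/1391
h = 57/214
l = 6/13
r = -270/1391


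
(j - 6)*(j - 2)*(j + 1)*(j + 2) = j^4 - 5*j^3 - 10*j^2 + 20*j + 24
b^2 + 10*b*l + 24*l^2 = (b + 4*l)*(b + 6*l)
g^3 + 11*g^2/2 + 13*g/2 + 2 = (g + 1/2)*(g + 1)*(g + 4)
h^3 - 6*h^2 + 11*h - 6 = (h - 3)*(h - 2)*(h - 1)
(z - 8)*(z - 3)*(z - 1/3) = z^3 - 34*z^2/3 + 83*z/3 - 8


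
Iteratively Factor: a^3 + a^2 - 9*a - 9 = (a + 3)*(a^2 - 2*a - 3) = (a - 3)*(a + 3)*(a + 1)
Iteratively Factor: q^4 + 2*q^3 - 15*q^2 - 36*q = (q + 3)*(q^3 - q^2 - 12*q) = (q - 4)*(q + 3)*(q^2 + 3*q) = (q - 4)*(q + 3)^2*(q)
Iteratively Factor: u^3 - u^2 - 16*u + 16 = (u - 4)*(u^2 + 3*u - 4) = (u - 4)*(u - 1)*(u + 4)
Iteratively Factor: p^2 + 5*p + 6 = (p + 2)*(p + 3)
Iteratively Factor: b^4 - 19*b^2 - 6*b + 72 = (b + 3)*(b^3 - 3*b^2 - 10*b + 24) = (b - 2)*(b + 3)*(b^2 - b - 12) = (b - 2)*(b + 3)^2*(b - 4)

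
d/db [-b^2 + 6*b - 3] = 6 - 2*b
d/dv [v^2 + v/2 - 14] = 2*v + 1/2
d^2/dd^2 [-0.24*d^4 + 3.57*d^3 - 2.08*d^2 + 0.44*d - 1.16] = -2.88*d^2 + 21.42*d - 4.16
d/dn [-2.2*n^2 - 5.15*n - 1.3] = -4.4*n - 5.15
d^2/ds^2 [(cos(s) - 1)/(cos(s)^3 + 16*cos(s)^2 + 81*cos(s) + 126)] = (2*(cos(s) - 1)*(3*cos(s)^2 + 32*cos(s) + 81)^2*sin(s)^2 - (cos(s)^3 + 16*cos(s)^2 + 81*cos(s) + 126)^2*cos(s) + (cos(s)^3 + 16*cos(s)^2 + 81*cos(s) + 126)*(12*(1 - cos(2*s))^2 - 654*cos(s) + 752*cos(2*s) + 238*cos(3*s) + 9*cos(4*s) - 345)/8)/(cos(s)^3 + 16*cos(s)^2 + 81*cos(s) + 126)^3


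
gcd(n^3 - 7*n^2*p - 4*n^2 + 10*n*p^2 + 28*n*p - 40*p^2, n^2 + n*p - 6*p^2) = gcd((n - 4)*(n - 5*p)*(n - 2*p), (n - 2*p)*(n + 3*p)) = -n + 2*p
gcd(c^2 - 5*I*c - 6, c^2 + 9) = c - 3*I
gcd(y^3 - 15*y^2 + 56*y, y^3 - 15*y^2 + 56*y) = y^3 - 15*y^2 + 56*y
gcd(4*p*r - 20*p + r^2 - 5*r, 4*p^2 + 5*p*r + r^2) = 4*p + r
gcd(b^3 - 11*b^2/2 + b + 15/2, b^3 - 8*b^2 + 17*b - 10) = b - 5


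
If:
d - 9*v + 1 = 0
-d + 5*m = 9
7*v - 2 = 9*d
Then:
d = -11/74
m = 131/74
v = 7/74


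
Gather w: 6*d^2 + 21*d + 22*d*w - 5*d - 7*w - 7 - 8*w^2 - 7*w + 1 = 6*d^2 + 16*d - 8*w^2 + w*(22*d - 14) - 6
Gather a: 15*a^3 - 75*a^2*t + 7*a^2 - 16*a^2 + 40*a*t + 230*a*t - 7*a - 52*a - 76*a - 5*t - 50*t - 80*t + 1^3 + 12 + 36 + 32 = 15*a^3 + a^2*(-75*t - 9) + a*(270*t - 135) - 135*t + 81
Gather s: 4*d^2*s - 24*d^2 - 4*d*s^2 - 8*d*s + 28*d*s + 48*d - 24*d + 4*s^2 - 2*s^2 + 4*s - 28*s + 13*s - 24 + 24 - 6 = -24*d^2 + 24*d + s^2*(2 - 4*d) + s*(4*d^2 + 20*d - 11) - 6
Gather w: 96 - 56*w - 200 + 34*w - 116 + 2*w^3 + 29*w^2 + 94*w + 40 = 2*w^3 + 29*w^2 + 72*w - 180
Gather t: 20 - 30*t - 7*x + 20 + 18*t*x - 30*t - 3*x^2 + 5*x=t*(18*x - 60) - 3*x^2 - 2*x + 40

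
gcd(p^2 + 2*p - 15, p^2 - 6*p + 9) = p - 3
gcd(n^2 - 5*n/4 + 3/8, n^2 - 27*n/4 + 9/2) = n - 3/4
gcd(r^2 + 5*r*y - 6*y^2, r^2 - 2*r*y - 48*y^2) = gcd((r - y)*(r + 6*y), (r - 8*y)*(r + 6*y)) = r + 6*y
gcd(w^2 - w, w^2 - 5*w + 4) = w - 1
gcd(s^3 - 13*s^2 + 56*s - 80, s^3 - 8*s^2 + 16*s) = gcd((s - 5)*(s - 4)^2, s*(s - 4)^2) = s^2 - 8*s + 16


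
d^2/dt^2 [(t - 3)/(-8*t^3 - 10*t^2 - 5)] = 4*(-8*t^2*(t - 3)*(6*t + 5)^2 + (12*t^2 + 10*t + (t - 3)*(12*t + 5))*(8*t^3 + 10*t^2 + 5))/(8*t^3 + 10*t^2 + 5)^3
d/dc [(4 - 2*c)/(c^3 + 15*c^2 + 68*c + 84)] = 2*(2*c^3 + 9*c^2 - 60*c - 220)/(c^6 + 30*c^5 + 361*c^4 + 2208*c^3 + 7144*c^2 + 11424*c + 7056)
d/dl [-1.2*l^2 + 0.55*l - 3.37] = 0.55 - 2.4*l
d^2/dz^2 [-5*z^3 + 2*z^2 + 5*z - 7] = 4 - 30*z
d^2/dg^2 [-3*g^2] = -6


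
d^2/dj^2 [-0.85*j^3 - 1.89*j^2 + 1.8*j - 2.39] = -5.1*j - 3.78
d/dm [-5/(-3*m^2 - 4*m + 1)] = 10*(-3*m - 2)/(3*m^2 + 4*m - 1)^2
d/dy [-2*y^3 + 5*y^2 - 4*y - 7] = -6*y^2 + 10*y - 4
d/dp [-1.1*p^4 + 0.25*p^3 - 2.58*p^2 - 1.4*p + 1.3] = -4.4*p^3 + 0.75*p^2 - 5.16*p - 1.4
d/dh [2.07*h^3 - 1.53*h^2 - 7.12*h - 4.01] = 6.21*h^2 - 3.06*h - 7.12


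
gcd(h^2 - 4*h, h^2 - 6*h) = h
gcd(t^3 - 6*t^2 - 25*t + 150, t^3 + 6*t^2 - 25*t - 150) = t^2 - 25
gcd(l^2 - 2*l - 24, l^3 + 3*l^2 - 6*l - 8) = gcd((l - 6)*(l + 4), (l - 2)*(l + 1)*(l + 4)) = l + 4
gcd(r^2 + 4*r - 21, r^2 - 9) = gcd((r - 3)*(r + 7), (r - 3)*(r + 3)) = r - 3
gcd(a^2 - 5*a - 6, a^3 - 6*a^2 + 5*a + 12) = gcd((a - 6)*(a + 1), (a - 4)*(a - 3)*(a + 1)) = a + 1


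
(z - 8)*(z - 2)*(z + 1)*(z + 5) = z^4 - 4*z^3 - 39*z^2 + 46*z + 80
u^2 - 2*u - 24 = (u - 6)*(u + 4)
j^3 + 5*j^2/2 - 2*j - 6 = (j - 3/2)*(j + 2)^2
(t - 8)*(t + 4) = t^2 - 4*t - 32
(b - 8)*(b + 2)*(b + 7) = b^3 + b^2 - 58*b - 112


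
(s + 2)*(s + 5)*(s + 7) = s^3 + 14*s^2 + 59*s + 70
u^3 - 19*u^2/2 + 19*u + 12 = (u - 6)*(u - 4)*(u + 1/2)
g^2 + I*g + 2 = (g - I)*(g + 2*I)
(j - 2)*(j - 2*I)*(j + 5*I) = j^3 - 2*j^2 + 3*I*j^2 + 10*j - 6*I*j - 20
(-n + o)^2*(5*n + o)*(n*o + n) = 5*n^4*o + 5*n^4 - 9*n^3*o^2 - 9*n^3*o + 3*n^2*o^3 + 3*n^2*o^2 + n*o^4 + n*o^3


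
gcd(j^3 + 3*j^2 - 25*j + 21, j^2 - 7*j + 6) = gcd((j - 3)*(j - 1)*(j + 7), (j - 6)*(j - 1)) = j - 1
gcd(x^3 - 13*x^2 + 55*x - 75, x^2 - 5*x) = x - 5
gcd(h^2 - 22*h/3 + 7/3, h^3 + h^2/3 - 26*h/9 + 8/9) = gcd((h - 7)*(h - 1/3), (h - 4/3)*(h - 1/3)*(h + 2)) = h - 1/3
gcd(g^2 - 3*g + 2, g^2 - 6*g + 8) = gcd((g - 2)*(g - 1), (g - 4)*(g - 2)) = g - 2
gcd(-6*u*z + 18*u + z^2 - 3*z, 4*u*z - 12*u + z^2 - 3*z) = z - 3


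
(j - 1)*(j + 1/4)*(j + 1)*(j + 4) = j^4 + 17*j^3/4 - 17*j/4 - 1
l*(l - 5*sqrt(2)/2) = l^2 - 5*sqrt(2)*l/2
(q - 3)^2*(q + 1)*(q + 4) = q^4 - q^3 - 17*q^2 + 21*q + 36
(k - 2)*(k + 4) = k^2 + 2*k - 8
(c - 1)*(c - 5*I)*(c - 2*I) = c^3 - c^2 - 7*I*c^2 - 10*c + 7*I*c + 10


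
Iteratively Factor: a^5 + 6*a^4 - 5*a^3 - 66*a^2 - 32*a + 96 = (a - 1)*(a^4 + 7*a^3 + 2*a^2 - 64*a - 96) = (a - 1)*(a + 4)*(a^3 + 3*a^2 - 10*a - 24) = (a - 3)*(a - 1)*(a + 4)*(a^2 + 6*a + 8) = (a - 3)*(a - 1)*(a + 4)^2*(a + 2)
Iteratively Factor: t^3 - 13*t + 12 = (t - 3)*(t^2 + 3*t - 4) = (t - 3)*(t - 1)*(t + 4)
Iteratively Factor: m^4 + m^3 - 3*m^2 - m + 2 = (m - 1)*(m^3 + 2*m^2 - m - 2) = (m - 1)*(m + 2)*(m^2 - 1) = (m - 1)*(m + 1)*(m + 2)*(m - 1)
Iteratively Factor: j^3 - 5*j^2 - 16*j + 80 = (j - 5)*(j^2 - 16) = (j - 5)*(j + 4)*(j - 4)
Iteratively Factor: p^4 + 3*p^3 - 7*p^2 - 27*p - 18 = (p + 3)*(p^3 - 7*p - 6) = (p - 3)*(p + 3)*(p^2 + 3*p + 2) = (p - 3)*(p + 1)*(p + 3)*(p + 2)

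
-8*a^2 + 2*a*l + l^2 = (-2*a + l)*(4*a + l)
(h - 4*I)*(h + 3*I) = h^2 - I*h + 12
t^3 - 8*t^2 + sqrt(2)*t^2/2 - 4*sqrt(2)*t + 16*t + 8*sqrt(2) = (t - 4)^2*(t + sqrt(2)/2)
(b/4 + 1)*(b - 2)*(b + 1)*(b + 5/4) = b^4/4 + 17*b^3/16 - 9*b^2/16 - 31*b/8 - 5/2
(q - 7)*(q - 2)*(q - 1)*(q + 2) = q^4 - 8*q^3 + 3*q^2 + 32*q - 28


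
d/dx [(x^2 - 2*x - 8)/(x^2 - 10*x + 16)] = 8*(-x^2 + 6*x - 14)/(x^4 - 20*x^3 + 132*x^2 - 320*x + 256)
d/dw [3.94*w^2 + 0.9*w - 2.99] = 7.88*w + 0.9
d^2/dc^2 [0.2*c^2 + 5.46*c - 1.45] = 0.400000000000000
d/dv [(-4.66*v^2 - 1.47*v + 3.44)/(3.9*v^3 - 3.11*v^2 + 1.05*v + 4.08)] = (18.174*v^4 + 11.466*v^3 - 49.7127*v^2 - 16.6288*v - 9.6096)/(15.21*v^6 - 24.258*v^5 + 17.8621*v^4 + 25.293*v^3 - 24.2751*v^2 + 8.568*v + 16.6464)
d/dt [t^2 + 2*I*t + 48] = 2*t + 2*I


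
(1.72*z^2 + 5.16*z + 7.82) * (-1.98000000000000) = -3.4056*z^2 - 10.2168*z - 15.4836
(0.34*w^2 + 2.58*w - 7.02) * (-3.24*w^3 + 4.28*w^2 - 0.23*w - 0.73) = -1.1016*w^5 - 6.904*w^4 + 33.709*w^3 - 30.8872*w^2 - 0.2688*w + 5.1246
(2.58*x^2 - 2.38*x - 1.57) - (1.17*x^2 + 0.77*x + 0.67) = 1.41*x^2 - 3.15*x - 2.24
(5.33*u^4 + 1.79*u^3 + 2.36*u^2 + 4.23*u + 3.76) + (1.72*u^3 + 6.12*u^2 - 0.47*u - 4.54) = 5.33*u^4 + 3.51*u^3 + 8.48*u^2 + 3.76*u - 0.78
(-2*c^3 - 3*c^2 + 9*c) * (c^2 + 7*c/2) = -2*c^5 - 10*c^4 - 3*c^3/2 + 63*c^2/2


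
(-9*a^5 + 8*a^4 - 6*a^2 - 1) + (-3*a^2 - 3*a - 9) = -9*a^5 + 8*a^4 - 9*a^2 - 3*a - 10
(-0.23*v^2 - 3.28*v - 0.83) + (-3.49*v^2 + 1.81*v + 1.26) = -3.72*v^2 - 1.47*v + 0.43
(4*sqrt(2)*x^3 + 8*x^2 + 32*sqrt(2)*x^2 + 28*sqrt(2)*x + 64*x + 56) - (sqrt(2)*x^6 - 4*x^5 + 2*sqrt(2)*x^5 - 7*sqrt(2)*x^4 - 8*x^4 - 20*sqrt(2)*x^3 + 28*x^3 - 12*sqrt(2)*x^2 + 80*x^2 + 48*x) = -sqrt(2)*x^6 - 2*sqrt(2)*x^5 + 4*x^5 + 8*x^4 + 7*sqrt(2)*x^4 - 28*x^3 + 24*sqrt(2)*x^3 - 72*x^2 + 44*sqrt(2)*x^2 + 16*x + 28*sqrt(2)*x + 56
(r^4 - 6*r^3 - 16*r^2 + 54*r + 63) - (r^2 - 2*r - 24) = r^4 - 6*r^3 - 17*r^2 + 56*r + 87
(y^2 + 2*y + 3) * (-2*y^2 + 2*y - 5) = -2*y^4 - 2*y^3 - 7*y^2 - 4*y - 15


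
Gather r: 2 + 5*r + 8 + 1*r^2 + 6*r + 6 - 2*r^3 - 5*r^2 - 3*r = -2*r^3 - 4*r^2 + 8*r + 16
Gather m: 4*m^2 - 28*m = 4*m^2 - 28*m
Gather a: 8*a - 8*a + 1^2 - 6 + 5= 0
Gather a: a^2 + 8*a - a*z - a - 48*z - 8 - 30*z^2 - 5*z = a^2 + a*(7 - z) - 30*z^2 - 53*z - 8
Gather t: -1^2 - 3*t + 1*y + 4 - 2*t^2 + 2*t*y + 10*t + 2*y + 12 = -2*t^2 + t*(2*y + 7) + 3*y + 15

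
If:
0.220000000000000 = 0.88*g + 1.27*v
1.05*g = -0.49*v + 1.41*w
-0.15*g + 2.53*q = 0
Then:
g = 1.9845949240829*w - 0.119472459270753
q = 0.117663730676852*w - 0.00708334738759402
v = 0.256012412723041 - 1.37515238834091*w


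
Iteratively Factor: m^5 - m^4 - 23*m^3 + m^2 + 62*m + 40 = (m + 1)*(m^4 - 2*m^3 - 21*m^2 + 22*m + 40) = (m + 1)^2*(m^3 - 3*m^2 - 18*m + 40) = (m + 1)^2*(m + 4)*(m^2 - 7*m + 10) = (m - 2)*(m + 1)^2*(m + 4)*(m - 5)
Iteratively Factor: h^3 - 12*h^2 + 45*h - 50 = (h - 2)*(h^2 - 10*h + 25) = (h - 5)*(h - 2)*(h - 5)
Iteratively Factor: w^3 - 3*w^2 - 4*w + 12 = (w + 2)*(w^2 - 5*w + 6) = (w - 2)*(w + 2)*(w - 3)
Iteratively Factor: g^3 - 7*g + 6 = (g + 3)*(g^2 - 3*g + 2) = (g - 1)*(g + 3)*(g - 2)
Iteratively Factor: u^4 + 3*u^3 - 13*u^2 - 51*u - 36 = (u - 4)*(u^3 + 7*u^2 + 15*u + 9) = (u - 4)*(u + 3)*(u^2 + 4*u + 3) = (u - 4)*(u + 1)*(u + 3)*(u + 3)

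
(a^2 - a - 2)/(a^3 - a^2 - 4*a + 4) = (a + 1)/(a^2 + a - 2)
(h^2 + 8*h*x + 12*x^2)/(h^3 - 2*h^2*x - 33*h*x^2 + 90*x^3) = (h + 2*x)/(h^2 - 8*h*x + 15*x^2)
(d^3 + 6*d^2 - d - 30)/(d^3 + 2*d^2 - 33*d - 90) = (d - 2)/(d - 6)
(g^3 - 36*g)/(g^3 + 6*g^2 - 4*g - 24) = g*(g - 6)/(g^2 - 4)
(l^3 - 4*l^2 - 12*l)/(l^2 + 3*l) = (l^2 - 4*l - 12)/(l + 3)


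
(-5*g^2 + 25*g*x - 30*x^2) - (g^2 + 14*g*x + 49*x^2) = -6*g^2 + 11*g*x - 79*x^2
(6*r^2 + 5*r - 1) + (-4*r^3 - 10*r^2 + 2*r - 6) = -4*r^3 - 4*r^2 + 7*r - 7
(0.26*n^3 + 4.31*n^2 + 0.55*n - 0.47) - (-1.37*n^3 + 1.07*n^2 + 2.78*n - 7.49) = 1.63*n^3 + 3.24*n^2 - 2.23*n + 7.02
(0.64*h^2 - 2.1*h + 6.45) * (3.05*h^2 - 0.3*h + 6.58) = 1.952*h^4 - 6.597*h^3 + 24.5137*h^2 - 15.753*h + 42.441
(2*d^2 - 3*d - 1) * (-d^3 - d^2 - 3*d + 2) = -2*d^5 + d^4 - 2*d^3 + 14*d^2 - 3*d - 2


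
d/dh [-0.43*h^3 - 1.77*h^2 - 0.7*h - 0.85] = -1.29*h^2 - 3.54*h - 0.7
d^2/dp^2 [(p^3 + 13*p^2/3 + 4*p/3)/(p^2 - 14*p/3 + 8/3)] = 4*(549*p^3 - 972*p^2 + 144*p + 640)/(27*p^6 - 378*p^5 + 1980*p^4 - 4760*p^3 + 5280*p^2 - 2688*p + 512)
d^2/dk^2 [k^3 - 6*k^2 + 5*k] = 6*k - 12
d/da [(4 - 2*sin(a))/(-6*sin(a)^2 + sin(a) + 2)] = 2*(-6*sin(a)^2 + 24*sin(a) - 4)*cos(a)/(-6*sin(a)^2 + sin(a) + 2)^2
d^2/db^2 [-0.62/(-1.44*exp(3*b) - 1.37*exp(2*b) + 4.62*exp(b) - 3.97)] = ((-8.0352*exp(2*b) - 3.3976*exp(b) + 2.8644)*(1.44*exp(3*b) + 1.37*exp(2*b) - 4.62*exp(b) + 3.97) + 0.62*(4.32*exp(2*b) + 2.74*exp(b) - 4.62)*(8.64*exp(2*b) + 5.48*exp(b) - 9.24)*exp(b))*exp(b)/(1.44*exp(3*b) + 1.37*exp(2*b) - 4.62*exp(b) + 3.97)^3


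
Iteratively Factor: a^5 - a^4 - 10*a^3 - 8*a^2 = (a + 2)*(a^4 - 3*a^3 - 4*a^2) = a*(a + 2)*(a^3 - 3*a^2 - 4*a) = a*(a - 4)*(a + 2)*(a^2 + a) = a*(a - 4)*(a + 1)*(a + 2)*(a)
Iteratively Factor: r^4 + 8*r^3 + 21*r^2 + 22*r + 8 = (r + 1)*(r^3 + 7*r^2 + 14*r + 8) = (r + 1)*(r + 2)*(r^2 + 5*r + 4) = (r + 1)*(r + 2)*(r + 4)*(r + 1)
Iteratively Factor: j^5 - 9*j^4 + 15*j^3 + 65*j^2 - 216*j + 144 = (j - 4)*(j^4 - 5*j^3 - 5*j^2 + 45*j - 36) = (j - 4)*(j - 3)*(j^3 - 2*j^2 - 11*j + 12) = (j - 4)*(j - 3)*(j - 1)*(j^2 - j - 12) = (j - 4)^2*(j - 3)*(j - 1)*(j + 3)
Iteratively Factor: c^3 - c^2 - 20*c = (c - 5)*(c^2 + 4*c) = c*(c - 5)*(c + 4)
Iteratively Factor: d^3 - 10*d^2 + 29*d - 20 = (d - 1)*(d^2 - 9*d + 20) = (d - 5)*(d - 1)*(d - 4)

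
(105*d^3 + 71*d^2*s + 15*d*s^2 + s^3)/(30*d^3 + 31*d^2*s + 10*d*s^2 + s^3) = (7*d + s)/(2*d + s)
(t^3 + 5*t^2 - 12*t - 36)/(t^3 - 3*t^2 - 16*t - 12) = (t^2 + 3*t - 18)/(t^2 - 5*t - 6)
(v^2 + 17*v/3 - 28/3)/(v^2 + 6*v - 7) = (v - 4/3)/(v - 1)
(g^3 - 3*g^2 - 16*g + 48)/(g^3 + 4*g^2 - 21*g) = (g^2 - 16)/(g*(g + 7))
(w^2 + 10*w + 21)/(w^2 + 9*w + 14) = (w + 3)/(w + 2)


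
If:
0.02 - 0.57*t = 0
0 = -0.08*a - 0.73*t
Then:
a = -0.32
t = 0.04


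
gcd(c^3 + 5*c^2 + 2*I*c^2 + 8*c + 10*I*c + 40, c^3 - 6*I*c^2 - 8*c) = c - 2*I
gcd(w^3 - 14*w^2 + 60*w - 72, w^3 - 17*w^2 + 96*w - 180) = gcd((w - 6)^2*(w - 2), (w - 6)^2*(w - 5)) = w^2 - 12*w + 36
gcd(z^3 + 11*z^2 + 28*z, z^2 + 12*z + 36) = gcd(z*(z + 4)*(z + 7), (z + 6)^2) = 1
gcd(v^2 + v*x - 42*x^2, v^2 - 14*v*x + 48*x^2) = -v + 6*x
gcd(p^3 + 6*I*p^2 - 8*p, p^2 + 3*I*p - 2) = p + 2*I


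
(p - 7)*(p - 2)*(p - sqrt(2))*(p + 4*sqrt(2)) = p^4 - 9*p^3 + 3*sqrt(2)*p^3 - 27*sqrt(2)*p^2 + 6*p^2 + 42*sqrt(2)*p + 72*p - 112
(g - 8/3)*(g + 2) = g^2 - 2*g/3 - 16/3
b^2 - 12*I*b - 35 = (b - 7*I)*(b - 5*I)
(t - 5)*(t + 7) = t^2 + 2*t - 35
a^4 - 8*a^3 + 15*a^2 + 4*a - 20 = (a - 5)*(a - 2)^2*(a + 1)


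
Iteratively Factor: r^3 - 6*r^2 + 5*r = (r)*(r^2 - 6*r + 5) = r*(r - 5)*(r - 1)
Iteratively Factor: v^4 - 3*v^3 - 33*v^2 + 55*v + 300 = (v - 5)*(v^3 + 2*v^2 - 23*v - 60) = (v - 5)*(v + 3)*(v^2 - v - 20) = (v - 5)*(v + 3)*(v + 4)*(v - 5)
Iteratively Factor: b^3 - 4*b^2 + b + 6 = (b - 3)*(b^2 - b - 2) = (b - 3)*(b - 2)*(b + 1)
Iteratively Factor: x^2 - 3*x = (x - 3)*(x)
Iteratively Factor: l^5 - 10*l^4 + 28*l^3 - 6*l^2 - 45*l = (l + 1)*(l^4 - 11*l^3 + 39*l^2 - 45*l) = (l - 3)*(l + 1)*(l^3 - 8*l^2 + 15*l) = (l - 5)*(l - 3)*(l + 1)*(l^2 - 3*l) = (l - 5)*(l - 3)^2*(l + 1)*(l)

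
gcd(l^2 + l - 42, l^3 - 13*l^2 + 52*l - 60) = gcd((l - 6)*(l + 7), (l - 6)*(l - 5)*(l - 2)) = l - 6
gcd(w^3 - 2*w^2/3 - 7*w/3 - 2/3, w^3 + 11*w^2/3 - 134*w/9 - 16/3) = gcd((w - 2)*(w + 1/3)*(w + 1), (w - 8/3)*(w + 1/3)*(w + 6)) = w + 1/3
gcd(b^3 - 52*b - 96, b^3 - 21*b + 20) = 1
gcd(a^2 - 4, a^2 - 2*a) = a - 2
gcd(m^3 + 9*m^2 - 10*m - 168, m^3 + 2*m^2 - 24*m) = m^2 + 2*m - 24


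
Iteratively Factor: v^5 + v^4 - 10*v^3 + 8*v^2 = (v)*(v^4 + v^3 - 10*v^2 + 8*v) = v*(v - 1)*(v^3 + 2*v^2 - 8*v) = v*(v - 1)*(v + 4)*(v^2 - 2*v) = v^2*(v - 1)*(v + 4)*(v - 2)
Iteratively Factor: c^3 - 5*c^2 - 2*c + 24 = (c + 2)*(c^2 - 7*c + 12) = (c - 3)*(c + 2)*(c - 4)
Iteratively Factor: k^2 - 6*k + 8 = (k - 4)*(k - 2)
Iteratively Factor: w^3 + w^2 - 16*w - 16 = (w + 1)*(w^2 - 16) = (w + 1)*(w + 4)*(w - 4)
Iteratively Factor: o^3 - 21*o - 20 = (o + 4)*(o^2 - 4*o - 5) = (o - 5)*(o + 4)*(o + 1)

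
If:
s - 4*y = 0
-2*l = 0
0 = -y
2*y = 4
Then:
No Solution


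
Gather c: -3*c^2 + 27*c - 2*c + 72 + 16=-3*c^2 + 25*c + 88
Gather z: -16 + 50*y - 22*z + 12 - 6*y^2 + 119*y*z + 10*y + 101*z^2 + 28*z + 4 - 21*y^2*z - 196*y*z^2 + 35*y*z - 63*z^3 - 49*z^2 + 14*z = -6*y^2 + 60*y - 63*z^3 + z^2*(52 - 196*y) + z*(-21*y^2 + 154*y + 20)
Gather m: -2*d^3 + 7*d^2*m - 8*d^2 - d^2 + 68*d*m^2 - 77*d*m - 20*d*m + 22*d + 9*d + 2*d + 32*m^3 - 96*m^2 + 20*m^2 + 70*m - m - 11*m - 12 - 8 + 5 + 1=-2*d^3 - 9*d^2 + 33*d + 32*m^3 + m^2*(68*d - 76) + m*(7*d^2 - 97*d + 58) - 14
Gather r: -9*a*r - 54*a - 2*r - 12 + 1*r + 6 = -54*a + r*(-9*a - 1) - 6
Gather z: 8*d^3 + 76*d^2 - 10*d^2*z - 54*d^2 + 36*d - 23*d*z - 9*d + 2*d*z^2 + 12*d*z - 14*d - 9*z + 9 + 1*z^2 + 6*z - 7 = 8*d^3 + 22*d^2 + 13*d + z^2*(2*d + 1) + z*(-10*d^2 - 11*d - 3) + 2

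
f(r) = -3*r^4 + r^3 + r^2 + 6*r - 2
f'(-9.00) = 8979.00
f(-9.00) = -20387.00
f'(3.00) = -285.00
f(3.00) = -191.00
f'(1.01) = -1.28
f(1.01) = 2.99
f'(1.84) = -54.92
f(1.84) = -15.73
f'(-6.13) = 2870.63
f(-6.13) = -4467.62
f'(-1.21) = 29.23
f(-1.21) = -16.00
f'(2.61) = -181.70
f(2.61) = -100.96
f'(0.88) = 1.91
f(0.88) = 2.94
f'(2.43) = -143.61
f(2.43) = -71.77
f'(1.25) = -10.25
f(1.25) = 1.69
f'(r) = -12*r^3 + 3*r^2 + 2*r + 6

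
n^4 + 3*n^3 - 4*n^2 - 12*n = n*(n - 2)*(n + 2)*(n + 3)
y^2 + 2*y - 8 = (y - 2)*(y + 4)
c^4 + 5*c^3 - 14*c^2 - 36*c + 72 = (c - 2)^2*(c + 3)*(c + 6)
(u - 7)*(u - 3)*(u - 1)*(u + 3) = u^4 - 8*u^3 - 2*u^2 + 72*u - 63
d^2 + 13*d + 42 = (d + 6)*(d + 7)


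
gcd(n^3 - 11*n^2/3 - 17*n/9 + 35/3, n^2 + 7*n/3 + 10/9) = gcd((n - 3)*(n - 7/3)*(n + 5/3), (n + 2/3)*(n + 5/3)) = n + 5/3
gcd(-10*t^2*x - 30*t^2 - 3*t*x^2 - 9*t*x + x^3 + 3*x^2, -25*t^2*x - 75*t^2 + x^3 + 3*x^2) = -5*t*x - 15*t + x^2 + 3*x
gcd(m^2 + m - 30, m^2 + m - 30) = m^2 + m - 30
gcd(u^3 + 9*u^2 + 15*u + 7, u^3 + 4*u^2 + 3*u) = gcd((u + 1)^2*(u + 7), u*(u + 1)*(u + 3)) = u + 1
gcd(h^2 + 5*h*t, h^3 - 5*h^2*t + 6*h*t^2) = h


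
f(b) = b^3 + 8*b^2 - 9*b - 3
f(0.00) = -3.00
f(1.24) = 0.05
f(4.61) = 223.50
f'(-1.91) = -28.62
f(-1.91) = 36.41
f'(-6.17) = 6.49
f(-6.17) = 122.20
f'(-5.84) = -0.12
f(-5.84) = 123.23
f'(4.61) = 128.52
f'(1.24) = 15.45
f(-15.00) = -1443.00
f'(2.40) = 46.68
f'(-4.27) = -22.62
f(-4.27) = 103.44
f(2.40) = 35.30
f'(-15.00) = 426.00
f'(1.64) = 25.31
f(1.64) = 8.17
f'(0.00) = -9.00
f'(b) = 3*b^2 + 16*b - 9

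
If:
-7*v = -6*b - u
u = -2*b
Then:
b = 7*v/4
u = -7*v/2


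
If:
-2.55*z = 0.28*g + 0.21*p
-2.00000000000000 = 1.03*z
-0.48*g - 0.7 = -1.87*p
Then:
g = 14.59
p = 4.12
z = -1.94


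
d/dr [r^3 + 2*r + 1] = 3*r^2 + 2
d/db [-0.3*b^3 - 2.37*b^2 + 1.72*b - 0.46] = -0.9*b^2 - 4.74*b + 1.72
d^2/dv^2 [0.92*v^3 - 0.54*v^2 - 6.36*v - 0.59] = 5.52*v - 1.08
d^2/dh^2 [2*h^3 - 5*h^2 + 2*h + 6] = 12*h - 10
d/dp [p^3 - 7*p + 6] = 3*p^2 - 7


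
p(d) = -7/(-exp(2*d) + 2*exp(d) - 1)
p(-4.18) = 7.22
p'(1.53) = -1.36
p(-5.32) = 7.07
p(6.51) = 0.00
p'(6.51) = -0.00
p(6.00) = 0.00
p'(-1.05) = 17.83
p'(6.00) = 0.00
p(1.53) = 0.53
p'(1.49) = -1.53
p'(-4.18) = 0.22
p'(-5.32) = 0.07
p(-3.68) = 7.37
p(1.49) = 0.59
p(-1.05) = 16.56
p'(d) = -7*(2*exp(2*d) - 2*exp(d))/(-exp(2*d) + 2*exp(d) - 1)^2 = 14*(1 - exp(d))*exp(d)/(exp(2*d) - 2*exp(d) + 1)^2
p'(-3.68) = 0.38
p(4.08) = 0.00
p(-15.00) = 7.00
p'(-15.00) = 0.00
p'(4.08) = -0.00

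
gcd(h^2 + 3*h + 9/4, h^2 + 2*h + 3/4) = h + 3/2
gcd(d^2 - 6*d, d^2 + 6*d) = d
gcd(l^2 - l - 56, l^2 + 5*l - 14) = l + 7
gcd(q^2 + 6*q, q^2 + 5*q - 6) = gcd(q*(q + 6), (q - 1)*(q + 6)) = q + 6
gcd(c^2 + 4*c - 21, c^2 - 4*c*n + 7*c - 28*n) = c + 7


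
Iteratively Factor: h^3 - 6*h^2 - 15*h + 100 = (h + 4)*(h^2 - 10*h + 25) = (h - 5)*(h + 4)*(h - 5)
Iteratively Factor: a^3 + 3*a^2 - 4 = (a - 1)*(a^2 + 4*a + 4) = (a - 1)*(a + 2)*(a + 2)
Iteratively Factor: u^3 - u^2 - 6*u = (u + 2)*(u^2 - 3*u) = u*(u + 2)*(u - 3)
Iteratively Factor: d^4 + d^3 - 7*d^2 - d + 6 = (d + 1)*(d^3 - 7*d + 6) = (d + 1)*(d + 3)*(d^2 - 3*d + 2) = (d - 2)*(d + 1)*(d + 3)*(d - 1)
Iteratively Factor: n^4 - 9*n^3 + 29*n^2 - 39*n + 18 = (n - 3)*(n^3 - 6*n^2 + 11*n - 6) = (n - 3)^2*(n^2 - 3*n + 2) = (n - 3)^2*(n - 1)*(n - 2)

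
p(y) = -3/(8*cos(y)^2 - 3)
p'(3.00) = 0.29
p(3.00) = -0.62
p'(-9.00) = -1.36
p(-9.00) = -0.82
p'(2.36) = 22.60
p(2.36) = -2.91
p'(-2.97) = -0.36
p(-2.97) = -0.63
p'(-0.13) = 0.26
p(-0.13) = -0.62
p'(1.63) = 0.32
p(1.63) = 1.01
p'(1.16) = -5.91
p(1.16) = 1.74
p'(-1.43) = 0.83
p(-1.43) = 1.06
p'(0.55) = -2.70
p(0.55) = -1.07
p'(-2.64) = -2.04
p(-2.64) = -0.95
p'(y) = -48*sin(y)*cos(y)/(8*cos(y)^2 - 3)^2 = -24*sin(2*y)/(4*cos(2*y) + 1)^2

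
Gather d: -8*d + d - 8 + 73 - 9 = 56 - 7*d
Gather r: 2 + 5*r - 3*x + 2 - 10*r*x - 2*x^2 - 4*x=r*(5 - 10*x) - 2*x^2 - 7*x + 4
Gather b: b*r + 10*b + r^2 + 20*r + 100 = b*(r + 10) + r^2 + 20*r + 100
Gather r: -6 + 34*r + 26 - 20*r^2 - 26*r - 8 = -20*r^2 + 8*r + 12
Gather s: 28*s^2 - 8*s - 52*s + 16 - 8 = 28*s^2 - 60*s + 8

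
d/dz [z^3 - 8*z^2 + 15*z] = 3*z^2 - 16*z + 15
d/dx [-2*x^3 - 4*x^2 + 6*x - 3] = -6*x^2 - 8*x + 6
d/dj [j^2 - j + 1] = 2*j - 1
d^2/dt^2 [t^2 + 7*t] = 2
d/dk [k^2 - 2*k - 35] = 2*k - 2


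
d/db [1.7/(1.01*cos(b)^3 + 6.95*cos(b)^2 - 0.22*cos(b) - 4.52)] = (5.151*cos(b)^2 + 23.63*cos(b) - 0.374)*sin(b)/(1.01*cos(b)^3 + 6.95*cos(b)^2 - 0.22*cos(b) - 4.52)^2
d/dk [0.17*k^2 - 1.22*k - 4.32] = 0.34*k - 1.22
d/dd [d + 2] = 1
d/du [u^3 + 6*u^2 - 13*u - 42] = 3*u^2 + 12*u - 13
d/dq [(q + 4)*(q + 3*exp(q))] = q + (q + 4)*(3*exp(q) + 1) + 3*exp(q)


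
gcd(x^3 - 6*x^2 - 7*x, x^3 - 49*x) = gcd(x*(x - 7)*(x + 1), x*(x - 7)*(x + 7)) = x^2 - 7*x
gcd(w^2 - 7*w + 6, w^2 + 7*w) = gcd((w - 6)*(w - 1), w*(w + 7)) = 1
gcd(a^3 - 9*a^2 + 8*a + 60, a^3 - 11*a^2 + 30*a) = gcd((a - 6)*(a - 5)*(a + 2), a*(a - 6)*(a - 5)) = a^2 - 11*a + 30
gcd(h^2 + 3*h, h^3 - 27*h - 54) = h + 3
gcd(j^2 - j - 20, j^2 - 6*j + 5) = j - 5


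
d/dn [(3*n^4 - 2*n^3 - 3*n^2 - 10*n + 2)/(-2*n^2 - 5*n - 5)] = (-12*n^5 - 41*n^4 - 40*n^3 + 25*n^2 + 38*n + 60)/(4*n^4 + 20*n^3 + 45*n^2 + 50*n + 25)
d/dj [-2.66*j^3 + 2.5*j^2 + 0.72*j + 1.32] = -7.98*j^2 + 5.0*j + 0.72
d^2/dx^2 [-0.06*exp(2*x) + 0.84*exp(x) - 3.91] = (0.84 - 0.24*exp(x))*exp(x)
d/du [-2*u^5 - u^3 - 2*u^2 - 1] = u*(-10*u^3 - 3*u - 4)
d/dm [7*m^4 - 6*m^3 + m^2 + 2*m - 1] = 28*m^3 - 18*m^2 + 2*m + 2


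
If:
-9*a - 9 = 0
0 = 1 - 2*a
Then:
No Solution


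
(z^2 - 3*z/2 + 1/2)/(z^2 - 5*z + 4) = (z - 1/2)/(z - 4)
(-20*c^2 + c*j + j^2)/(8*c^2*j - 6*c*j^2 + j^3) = (-5*c - j)/(j*(2*c - j))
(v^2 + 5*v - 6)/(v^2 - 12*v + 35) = (v^2 + 5*v - 6)/(v^2 - 12*v + 35)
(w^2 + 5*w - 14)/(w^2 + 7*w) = (w - 2)/w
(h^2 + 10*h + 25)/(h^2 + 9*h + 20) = (h + 5)/(h + 4)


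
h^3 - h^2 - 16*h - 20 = (h - 5)*(h + 2)^2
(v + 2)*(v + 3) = v^2 + 5*v + 6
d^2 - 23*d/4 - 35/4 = (d - 7)*(d + 5/4)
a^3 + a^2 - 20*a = a*(a - 4)*(a + 5)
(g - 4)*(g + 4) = g^2 - 16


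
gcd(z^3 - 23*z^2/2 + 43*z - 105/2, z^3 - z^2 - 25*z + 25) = z - 5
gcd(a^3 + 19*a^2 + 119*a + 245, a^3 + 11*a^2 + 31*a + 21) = a + 7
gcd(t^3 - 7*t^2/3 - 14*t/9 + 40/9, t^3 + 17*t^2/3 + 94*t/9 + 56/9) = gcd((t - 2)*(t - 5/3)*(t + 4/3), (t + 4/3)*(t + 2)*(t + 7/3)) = t + 4/3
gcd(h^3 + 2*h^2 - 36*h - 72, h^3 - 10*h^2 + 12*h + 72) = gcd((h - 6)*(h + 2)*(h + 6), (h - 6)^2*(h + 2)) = h^2 - 4*h - 12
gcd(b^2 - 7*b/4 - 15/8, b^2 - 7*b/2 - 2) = 1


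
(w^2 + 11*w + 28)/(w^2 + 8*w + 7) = (w + 4)/(w + 1)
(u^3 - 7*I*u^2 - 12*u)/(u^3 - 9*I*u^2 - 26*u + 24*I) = u/(u - 2*I)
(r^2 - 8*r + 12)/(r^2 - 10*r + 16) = (r - 6)/(r - 8)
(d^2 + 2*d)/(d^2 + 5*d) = (d + 2)/(d + 5)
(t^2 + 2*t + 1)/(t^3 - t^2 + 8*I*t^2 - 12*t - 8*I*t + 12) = (t^2 + 2*t + 1)/(t^3 + t^2*(-1 + 8*I) + t*(-12 - 8*I) + 12)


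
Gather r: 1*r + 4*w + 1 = r + 4*w + 1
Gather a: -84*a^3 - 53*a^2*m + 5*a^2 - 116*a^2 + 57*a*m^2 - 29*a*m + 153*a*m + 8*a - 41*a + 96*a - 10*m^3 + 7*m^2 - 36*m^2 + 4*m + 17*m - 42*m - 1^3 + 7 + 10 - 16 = -84*a^3 + a^2*(-53*m - 111) + a*(57*m^2 + 124*m + 63) - 10*m^3 - 29*m^2 - 21*m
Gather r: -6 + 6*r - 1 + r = 7*r - 7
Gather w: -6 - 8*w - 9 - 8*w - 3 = -16*w - 18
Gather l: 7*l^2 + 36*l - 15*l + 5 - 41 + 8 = 7*l^2 + 21*l - 28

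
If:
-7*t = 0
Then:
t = 0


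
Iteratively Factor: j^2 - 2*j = (j)*(j - 2)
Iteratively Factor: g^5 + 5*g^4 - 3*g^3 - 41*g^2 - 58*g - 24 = (g - 3)*(g^4 + 8*g^3 + 21*g^2 + 22*g + 8) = (g - 3)*(g + 1)*(g^3 + 7*g^2 + 14*g + 8) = (g - 3)*(g + 1)*(g + 2)*(g^2 + 5*g + 4) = (g - 3)*(g + 1)^2*(g + 2)*(g + 4)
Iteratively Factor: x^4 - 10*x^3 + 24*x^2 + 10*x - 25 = (x + 1)*(x^3 - 11*x^2 + 35*x - 25) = (x - 5)*(x + 1)*(x^2 - 6*x + 5) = (x - 5)^2*(x + 1)*(x - 1)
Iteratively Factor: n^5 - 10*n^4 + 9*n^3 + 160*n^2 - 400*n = (n - 5)*(n^4 - 5*n^3 - 16*n^2 + 80*n) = n*(n - 5)*(n^3 - 5*n^2 - 16*n + 80) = n*(n - 5)*(n - 4)*(n^2 - n - 20) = n*(n - 5)^2*(n - 4)*(n + 4)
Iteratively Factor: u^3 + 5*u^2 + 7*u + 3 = (u + 1)*(u^2 + 4*u + 3) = (u + 1)^2*(u + 3)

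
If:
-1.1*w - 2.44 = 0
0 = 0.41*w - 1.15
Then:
No Solution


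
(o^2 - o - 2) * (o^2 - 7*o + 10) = o^4 - 8*o^3 + 15*o^2 + 4*o - 20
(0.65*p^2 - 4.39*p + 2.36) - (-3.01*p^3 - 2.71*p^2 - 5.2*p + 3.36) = 3.01*p^3 + 3.36*p^2 + 0.81*p - 1.0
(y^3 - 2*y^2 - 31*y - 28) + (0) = y^3 - 2*y^2 - 31*y - 28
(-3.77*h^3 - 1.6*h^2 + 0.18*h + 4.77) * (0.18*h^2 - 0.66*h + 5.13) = -0.6786*h^5 + 2.2002*h^4 - 18.2517*h^3 - 7.4682*h^2 - 2.2248*h + 24.4701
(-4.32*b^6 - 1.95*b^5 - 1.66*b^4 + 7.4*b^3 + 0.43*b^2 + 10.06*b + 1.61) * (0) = 0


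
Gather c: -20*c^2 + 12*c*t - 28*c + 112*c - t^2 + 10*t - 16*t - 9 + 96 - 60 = -20*c^2 + c*(12*t + 84) - t^2 - 6*t + 27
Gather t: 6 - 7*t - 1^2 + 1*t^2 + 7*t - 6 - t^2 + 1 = 0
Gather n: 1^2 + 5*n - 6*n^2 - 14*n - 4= -6*n^2 - 9*n - 3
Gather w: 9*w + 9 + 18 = 9*w + 27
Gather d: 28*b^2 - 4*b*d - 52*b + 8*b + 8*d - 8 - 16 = 28*b^2 - 44*b + d*(8 - 4*b) - 24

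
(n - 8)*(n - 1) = n^2 - 9*n + 8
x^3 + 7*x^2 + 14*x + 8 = (x + 1)*(x + 2)*(x + 4)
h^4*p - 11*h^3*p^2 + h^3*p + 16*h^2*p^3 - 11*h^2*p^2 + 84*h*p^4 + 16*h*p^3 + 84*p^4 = (h - 7*p)*(h - 6*p)*(h + 2*p)*(h*p + p)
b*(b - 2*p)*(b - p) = b^3 - 3*b^2*p + 2*b*p^2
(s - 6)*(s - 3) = s^2 - 9*s + 18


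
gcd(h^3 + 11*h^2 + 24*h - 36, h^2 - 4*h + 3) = h - 1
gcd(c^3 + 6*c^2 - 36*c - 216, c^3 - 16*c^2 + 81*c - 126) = c - 6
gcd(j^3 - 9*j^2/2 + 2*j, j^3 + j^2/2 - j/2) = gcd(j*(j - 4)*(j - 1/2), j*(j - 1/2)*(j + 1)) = j^2 - j/2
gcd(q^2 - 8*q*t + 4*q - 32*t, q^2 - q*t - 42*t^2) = 1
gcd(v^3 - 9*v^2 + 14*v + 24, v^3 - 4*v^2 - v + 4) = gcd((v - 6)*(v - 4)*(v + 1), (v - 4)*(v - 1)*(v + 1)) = v^2 - 3*v - 4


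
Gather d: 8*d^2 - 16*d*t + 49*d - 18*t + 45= 8*d^2 + d*(49 - 16*t) - 18*t + 45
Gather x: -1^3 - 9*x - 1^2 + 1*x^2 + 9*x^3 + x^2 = 9*x^3 + 2*x^2 - 9*x - 2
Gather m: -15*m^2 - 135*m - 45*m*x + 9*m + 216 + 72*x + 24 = -15*m^2 + m*(-45*x - 126) + 72*x + 240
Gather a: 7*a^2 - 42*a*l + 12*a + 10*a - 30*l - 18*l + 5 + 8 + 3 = 7*a^2 + a*(22 - 42*l) - 48*l + 16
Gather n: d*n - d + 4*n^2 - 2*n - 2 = -d + 4*n^2 + n*(d - 2) - 2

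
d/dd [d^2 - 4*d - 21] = 2*d - 4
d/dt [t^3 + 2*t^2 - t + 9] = 3*t^2 + 4*t - 1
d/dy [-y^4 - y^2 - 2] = -4*y^3 - 2*y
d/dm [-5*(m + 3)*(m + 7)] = -10*m - 50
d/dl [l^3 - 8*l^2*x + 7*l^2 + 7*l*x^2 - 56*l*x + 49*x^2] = 3*l^2 - 16*l*x + 14*l + 7*x^2 - 56*x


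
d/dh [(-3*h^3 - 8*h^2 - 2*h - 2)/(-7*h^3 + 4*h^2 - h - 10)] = 2*(-34*h^4 - 11*h^3 + 32*h^2 + 88*h + 9)/(49*h^6 - 56*h^5 + 30*h^4 + 132*h^3 - 79*h^2 + 20*h + 100)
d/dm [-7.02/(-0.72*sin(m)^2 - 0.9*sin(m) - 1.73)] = -(10.1088*sin(m) + 6.318)*cos(m)/(0.72*sin(m)^2 + 0.9*sin(m) + 1.73)^2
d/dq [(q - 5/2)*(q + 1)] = 2*q - 3/2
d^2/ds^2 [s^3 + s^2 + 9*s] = 6*s + 2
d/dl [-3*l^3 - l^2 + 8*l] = -9*l^2 - 2*l + 8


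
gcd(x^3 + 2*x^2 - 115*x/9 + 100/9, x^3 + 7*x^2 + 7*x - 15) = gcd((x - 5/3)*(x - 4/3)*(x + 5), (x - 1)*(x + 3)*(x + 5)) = x + 5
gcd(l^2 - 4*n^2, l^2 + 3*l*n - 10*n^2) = l - 2*n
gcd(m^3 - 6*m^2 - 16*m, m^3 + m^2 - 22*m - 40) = m + 2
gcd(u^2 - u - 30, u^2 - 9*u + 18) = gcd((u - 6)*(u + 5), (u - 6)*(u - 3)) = u - 6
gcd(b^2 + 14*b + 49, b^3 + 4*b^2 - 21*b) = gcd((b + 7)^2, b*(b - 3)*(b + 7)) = b + 7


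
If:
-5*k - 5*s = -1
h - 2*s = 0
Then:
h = 2*s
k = 1/5 - s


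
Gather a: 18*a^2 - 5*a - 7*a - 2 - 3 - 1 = 18*a^2 - 12*a - 6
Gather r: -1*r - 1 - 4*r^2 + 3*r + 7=-4*r^2 + 2*r + 6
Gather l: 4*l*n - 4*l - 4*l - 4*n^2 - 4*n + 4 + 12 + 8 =l*(4*n - 8) - 4*n^2 - 4*n + 24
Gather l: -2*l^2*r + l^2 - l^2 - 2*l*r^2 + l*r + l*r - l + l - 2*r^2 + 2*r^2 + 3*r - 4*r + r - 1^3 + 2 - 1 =-2*l^2*r + l*(-2*r^2 + 2*r)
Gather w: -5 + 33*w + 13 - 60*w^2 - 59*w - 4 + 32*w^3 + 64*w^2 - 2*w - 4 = 32*w^3 + 4*w^2 - 28*w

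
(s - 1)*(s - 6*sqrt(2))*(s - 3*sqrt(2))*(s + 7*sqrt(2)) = s^4 - 2*sqrt(2)*s^3 - s^3 - 90*s^2 + 2*sqrt(2)*s^2 + 90*s + 252*sqrt(2)*s - 252*sqrt(2)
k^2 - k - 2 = (k - 2)*(k + 1)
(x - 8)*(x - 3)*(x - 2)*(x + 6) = x^4 - 7*x^3 - 32*x^2 + 228*x - 288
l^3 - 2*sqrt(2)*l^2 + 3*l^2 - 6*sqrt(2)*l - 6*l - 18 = (l + 3)*(l - 3*sqrt(2))*(l + sqrt(2))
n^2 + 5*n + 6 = (n + 2)*(n + 3)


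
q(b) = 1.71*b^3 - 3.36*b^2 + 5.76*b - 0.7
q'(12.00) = 663.84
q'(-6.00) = 230.76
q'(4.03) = 61.99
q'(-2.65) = 59.59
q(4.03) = 79.86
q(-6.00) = -525.58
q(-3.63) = -147.68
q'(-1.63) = 30.34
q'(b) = 5.13*b^2 - 6.72*b + 5.76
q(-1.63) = -26.42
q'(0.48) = 3.72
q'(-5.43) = 193.51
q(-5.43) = -404.82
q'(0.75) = 3.61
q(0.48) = 1.48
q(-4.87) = -305.95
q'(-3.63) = 97.75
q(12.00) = 2539.46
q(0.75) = 2.45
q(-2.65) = -71.38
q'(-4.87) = 160.15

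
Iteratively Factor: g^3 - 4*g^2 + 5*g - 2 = (g - 2)*(g^2 - 2*g + 1) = (g - 2)*(g - 1)*(g - 1)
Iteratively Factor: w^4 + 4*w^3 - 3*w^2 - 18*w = (w - 2)*(w^3 + 6*w^2 + 9*w) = w*(w - 2)*(w^2 + 6*w + 9) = w*(w - 2)*(w + 3)*(w + 3)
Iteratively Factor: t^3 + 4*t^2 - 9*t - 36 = (t + 3)*(t^2 + t - 12) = (t - 3)*(t + 3)*(t + 4)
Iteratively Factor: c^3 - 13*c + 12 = (c - 1)*(c^2 + c - 12) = (c - 1)*(c + 4)*(c - 3)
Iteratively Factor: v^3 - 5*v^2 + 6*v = (v - 3)*(v^2 - 2*v) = (v - 3)*(v - 2)*(v)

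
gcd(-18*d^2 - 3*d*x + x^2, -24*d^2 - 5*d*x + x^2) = 3*d + x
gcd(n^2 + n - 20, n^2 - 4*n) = n - 4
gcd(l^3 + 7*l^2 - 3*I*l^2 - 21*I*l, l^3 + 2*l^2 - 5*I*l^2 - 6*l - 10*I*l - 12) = l - 3*I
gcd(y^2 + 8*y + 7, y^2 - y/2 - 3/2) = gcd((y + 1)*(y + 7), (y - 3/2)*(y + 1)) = y + 1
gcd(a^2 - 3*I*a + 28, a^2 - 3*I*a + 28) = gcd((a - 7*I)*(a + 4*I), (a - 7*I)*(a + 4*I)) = a^2 - 3*I*a + 28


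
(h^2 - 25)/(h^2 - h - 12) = (25 - h^2)/(-h^2 + h + 12)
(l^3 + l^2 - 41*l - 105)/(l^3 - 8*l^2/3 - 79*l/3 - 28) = 3*(l + 5)/(3*l + 4)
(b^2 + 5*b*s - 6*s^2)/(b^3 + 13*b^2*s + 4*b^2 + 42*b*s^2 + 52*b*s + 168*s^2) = (b - s)/(b^2 + 7*b*s + 4*b + 28*s)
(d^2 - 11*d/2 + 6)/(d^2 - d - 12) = (d - 3/2)/(d + 3)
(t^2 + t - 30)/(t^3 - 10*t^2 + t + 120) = (t + 6)/(t^2 - 5*t - 24)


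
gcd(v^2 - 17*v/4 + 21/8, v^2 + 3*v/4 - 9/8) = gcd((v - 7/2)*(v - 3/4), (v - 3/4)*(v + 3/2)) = v - 3/4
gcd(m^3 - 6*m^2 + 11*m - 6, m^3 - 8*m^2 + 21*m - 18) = m^2 - 5*m + 6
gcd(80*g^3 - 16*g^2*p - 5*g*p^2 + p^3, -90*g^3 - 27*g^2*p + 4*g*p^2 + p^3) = -5*g + p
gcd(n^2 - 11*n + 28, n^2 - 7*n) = n - 7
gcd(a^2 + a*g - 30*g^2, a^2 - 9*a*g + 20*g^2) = a - 5*g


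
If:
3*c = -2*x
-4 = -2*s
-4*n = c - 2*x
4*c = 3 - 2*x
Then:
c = 3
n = -3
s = 2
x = -9/2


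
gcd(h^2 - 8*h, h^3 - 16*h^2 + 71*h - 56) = h - 8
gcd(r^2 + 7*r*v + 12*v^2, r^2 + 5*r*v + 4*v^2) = r + 4*v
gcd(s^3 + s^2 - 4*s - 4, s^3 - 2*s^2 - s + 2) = s^2 - s - 2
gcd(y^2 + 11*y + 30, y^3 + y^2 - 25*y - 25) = y + 5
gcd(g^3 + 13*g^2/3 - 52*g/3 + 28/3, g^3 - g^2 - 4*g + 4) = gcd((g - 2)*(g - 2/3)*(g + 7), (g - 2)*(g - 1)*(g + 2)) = g - 2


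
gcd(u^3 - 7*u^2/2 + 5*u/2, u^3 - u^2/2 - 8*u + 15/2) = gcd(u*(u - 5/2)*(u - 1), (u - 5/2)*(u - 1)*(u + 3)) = u^2 - 7*u/2 + 5/2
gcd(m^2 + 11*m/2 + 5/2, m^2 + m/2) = m + 1/2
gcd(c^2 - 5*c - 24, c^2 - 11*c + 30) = 1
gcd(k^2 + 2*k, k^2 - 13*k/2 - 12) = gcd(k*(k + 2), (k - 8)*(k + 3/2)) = 1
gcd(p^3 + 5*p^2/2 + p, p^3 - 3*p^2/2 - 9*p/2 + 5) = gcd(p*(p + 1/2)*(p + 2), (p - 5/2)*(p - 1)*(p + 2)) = p + 2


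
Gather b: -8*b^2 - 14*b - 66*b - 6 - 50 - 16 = -8*b^2 - 80*b - 72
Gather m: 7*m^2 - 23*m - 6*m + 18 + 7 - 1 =7*m^2 - 29*m + 24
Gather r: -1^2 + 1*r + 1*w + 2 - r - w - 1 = 0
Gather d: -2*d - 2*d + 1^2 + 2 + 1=4 - 4*d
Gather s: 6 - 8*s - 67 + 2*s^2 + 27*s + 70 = 2*s^2 + 19*s + 9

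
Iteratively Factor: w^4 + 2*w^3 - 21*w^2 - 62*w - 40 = (w + 4)*(w^3 - 2*w^2 - 13*w - 10) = (w + 2)*(w + 4)*(w^2 - 4*w - 5) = (w + 1)*(w + 2)*(w + 4)*(w - 5)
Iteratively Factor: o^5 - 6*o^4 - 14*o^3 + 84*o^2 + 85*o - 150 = (o + 3)*(o^4 - 9*o^3 + 13*o^2 + 45*o - 50) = (o + 2)*(o + 3)*(o^3 - 11*o^2 + 35*o - 25) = (o - 5)*(o + 2)*(o + 3)*(o^2 - 6*o + 5) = (o - 5)^2*(o + 2)*(o + 3)*(o - 1)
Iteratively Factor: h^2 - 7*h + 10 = (h - 2)*(h - 5)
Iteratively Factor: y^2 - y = (y - 1)*(y)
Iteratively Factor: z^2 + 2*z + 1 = (z + 1)*(z + 1)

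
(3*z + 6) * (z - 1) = 3*z^2 + 3*z - 6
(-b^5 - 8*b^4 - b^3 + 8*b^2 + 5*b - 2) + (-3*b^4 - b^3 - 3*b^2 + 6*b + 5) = -b^5 - 11*b^4 - 2*b^3 + 5*b^2 + 11*b + 3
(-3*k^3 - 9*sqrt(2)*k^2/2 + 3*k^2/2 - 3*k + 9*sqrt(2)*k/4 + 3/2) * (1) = -3*k^3 - 9*sqrt(2)*k^2/2 + 3*k^2/2 - 3*k + 9*sqrt(2)*k/4 + 3/2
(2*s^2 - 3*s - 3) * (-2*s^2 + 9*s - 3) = -4*s^4 + 24*s^3 - 27*s^2 - 18*s + 9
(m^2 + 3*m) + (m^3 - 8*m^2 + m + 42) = m^3 - 7*m^2 + 4*m + 42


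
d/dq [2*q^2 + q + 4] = 4*q + 1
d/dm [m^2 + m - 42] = 2*m + 1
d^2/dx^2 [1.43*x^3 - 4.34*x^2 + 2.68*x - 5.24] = 8.58*x - 8.68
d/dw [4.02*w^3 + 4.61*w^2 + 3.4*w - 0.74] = 12.06*w^2 + 9.22*w + 3.4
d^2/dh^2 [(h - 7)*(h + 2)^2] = 6*h - 6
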